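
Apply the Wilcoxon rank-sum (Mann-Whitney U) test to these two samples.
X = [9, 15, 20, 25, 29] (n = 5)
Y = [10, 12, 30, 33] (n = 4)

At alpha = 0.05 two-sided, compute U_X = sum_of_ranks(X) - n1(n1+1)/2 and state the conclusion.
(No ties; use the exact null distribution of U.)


Step 1: Combine and sort all 9 observations; assign midranks.
sorted (value, group): (9,X), (10,Y), (12,Y), (15,X), (20,X), (25,X), (29,X), (30,Y), (33,Y)
ranks: 9->1, 10->2, 12->3, 15->4, 20->5, 25->6, 29->7, 30->8, 33->9
Step 2: Rank sum for X: R1 = 1 + 4 + 5 + 6 + 7 = 23.
Step 3: U_X = R1 - n1(n1+1)/2 = 23 - 5*6/2 = 23 - 15 = 8.
       U_Y = n1*n2 - U_X = 20 - 8 = 12.
Step 4: No ties, so the exact null distribution of U (based on enumerating the C(9,5) = 126 equally likely rank assignments) gives the two-sided p-value.
Step 5: p-value = 0.730159; compare to alpha = 0.05. fail to reject H0.

U_X = 8, p = 0.730159, fail to reject H0 at alpha = 0.05.


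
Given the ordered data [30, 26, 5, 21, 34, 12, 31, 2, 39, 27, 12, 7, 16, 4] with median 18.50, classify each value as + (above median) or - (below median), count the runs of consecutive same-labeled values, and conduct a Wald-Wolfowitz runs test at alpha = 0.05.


Step 1: Compute median = 18.50; label A = above, B = below.
Labels in order: AABAABABAABBBB  (n_A = 7, n_B = 7)
Step 2: Count runs R = 8.
Step 3: Under H0 (random ordering), E[R] = 2*n_A*n_B/(n_A+n_B) + 1 = 2*7*7/14 + 1 = 8.0000.
        Var[R] = 2*n_A*n_B*(2*n_A*n_B - n_A - n_B) / ((n_A+n_B)^2 * (n_A+n_B-1)) = 8232/2548 = 3.2308.
        SD[R] = 1.7974.
Step 4: R = E[R], so z = 0 with no continuity correction.
Step 5: Two-sided p-value via normal approximation = 2*(1 - Phi(|z|)) = 1.000000.
Step 6: alpha = 0.05. fail to reject H0.

R = 8, z = 0.0000, p = 1.000000, fail to reject H0.


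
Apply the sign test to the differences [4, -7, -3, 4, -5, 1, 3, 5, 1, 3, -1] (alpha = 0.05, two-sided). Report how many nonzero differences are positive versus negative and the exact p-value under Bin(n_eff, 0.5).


Step 1: Discard zero differences. Original n = 11; n_eff = number of nonzero differences = 11.
Nonzero differences (with sign): +4, -7, -3, +4, -5, +1, +3, +5, +1, +3, -1
Step 2: Count signs: positive = 7, negative = 4.
Step 3: Under H0: P(positive) = 0.5, so the number of positives S ~ Bin(11, 0.5).
Step 4: Two-sided exact p-value = sum of Bin(11,0.5) probabilities at or below the observed probability = 0.548828.
Step 5: alpha = 0.05. fail to reject H0.

n_eff = 11, pos = 7, neg = 4, p = 0.548828, fail to reject H0.


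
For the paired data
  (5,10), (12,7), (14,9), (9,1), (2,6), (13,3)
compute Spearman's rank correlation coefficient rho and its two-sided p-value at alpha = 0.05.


Step 1: Rank x and y separately (midranks; no ties here).
rank(x): 5->2, 12->4, 14->6, 9->3, 2->1, 13->5
rank(y): 10->6, 7->4, 9->5, 1->1, 6->3, 3->2
Step 2: d_i = R_x(i) - R_y(i); compute d_i^2.
  (2-6)^2=16, (4-4)^2=0, (6-5)^2=1, (3-1)^2=4, (1-3)^2=4, (5-2)^2=9
sum(d^2) = 34.
Step 3: rho = 1 - 6*34 / (6*(6^2 - 1)) = 1 - 204/210 = 0.028571.
Step 4: Under H0, t = rho * sqrt((n-2)/(1-rho^2)) = 0.0572 ~ t(4).
Step 5: Two-sided p-value from the t-distribution with 4 df = 0.957155.
Step 6: alpha = 0.05. fail to reject H0.

rho = 0.0286, p = 0.957155, fail to reject H0 at alpha = 0.05.


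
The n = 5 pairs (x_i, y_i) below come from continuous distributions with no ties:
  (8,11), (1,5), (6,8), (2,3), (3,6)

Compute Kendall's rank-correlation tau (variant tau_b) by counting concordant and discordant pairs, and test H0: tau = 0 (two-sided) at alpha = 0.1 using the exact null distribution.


Step 1: Enumerate the 10 unordered pairs (i,j) with i<j and classify each by sign(x_j-x_i) * sign(y_j-y_i).
  (1,2):dx=-7,dy=-6->C; (1,3):dx=-2,dy=-3->C; (1,4):dx=-6,dy=-8->C; (1,5):dx=-5,dy=-5->C
  (2,3):dx=+5,dy=+3->C; (2,4):dx=+1,dy=-2->D; (2,5):dx=+2,dy=+1->C; (3,4):dx=-4,dy=-5->C
  (3,5):dx=-3,dy=-2->C; (4,5):dx=+1,dy=+3->C
Step 2: C = 9, D = 1, total pairs = 10.
Step 3: tau = (C - D)/(n(n-1)/2) = (9 - 1)/10 = 0.800000.
Step 4: Exact two-sided p-value (enumerate n! = 120 permutations of y under H0): p = 0.083333.
Step 5: alpha = 0.1. reject H0.

tau_b = 0.8000 (C=9, D=1), p = 0.083333, reject H0.


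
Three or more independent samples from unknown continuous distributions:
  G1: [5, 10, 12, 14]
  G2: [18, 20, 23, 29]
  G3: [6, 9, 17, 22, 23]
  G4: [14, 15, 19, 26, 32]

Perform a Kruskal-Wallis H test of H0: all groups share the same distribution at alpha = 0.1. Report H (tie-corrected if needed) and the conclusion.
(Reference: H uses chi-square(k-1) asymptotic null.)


Step 1: Combine all N = 18 observations and assign midranks.
sorted (value, group, rank): (5,G1,1), (6,G3,2), (9,G3,3), (10,G1,4), (12,G1,5), (14,G1,6.5), (14,G4,6.5), (15,G4,8), (17,G3,9), (18,G2,10), (19,G4,11), (20,G2,12), (22,G3,13), (23,G2,14.5), (23,G3,14.5), (26,G4,16), (29,G2,17), (32,G4,18)
Step 2: Sum ranks within each group.
R_1 = 16.5 (n_1 = 4)
R_2 = 53.5 (n_2 = 4)
R_3 = 41.5 (n_3 = 5)
R_4 = 59.5 (n_4 = 5)
Step 3: H = 12/(N(N+1)) * sum(R_i^2/n_i) - 3(N+1)
     = 12/(18*19) * (16.5^2/4 + 53.5^2/4 + 41.5^2/5 + 59.5^2/5) - 3*19
     = 0.035088 * 1836.12 - 57
     = 7.425439.
Step 4: Ties present; correction factor C = 1 - 12/(18^3 - 18) = 0.997936. Corrected H = 7.425439 / 0.997936 = 7.440796.
Step 5: Under H0, H ~ chi^2(3); p-value = 0.059099.
Step 6: alpha = 0.1. reject H0.

H = 7.4408, df = 3, p = 0.059099, reject H0.


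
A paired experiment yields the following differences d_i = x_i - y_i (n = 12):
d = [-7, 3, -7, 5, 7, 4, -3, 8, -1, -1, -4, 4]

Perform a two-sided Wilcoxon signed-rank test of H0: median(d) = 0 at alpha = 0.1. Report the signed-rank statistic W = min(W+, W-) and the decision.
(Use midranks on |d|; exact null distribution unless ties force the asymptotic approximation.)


Step 1: Drop any zero differences (none here) and take |d_i|.
|d| = [7, 3, 7, 5, 7, 4, 3, 8, 1, 1, 4, 4]
Step 2: Midrank |d_i| (ties get averaged ranks).
ranks: |7|->10, |3|->3.5, |7|->10, |5|->8, |7|->10, |4|->6, |3|->3.5, |8|->12, |1|->1.5, |1|->1.5, |4|->6, |4|->6
Step 3: Attach original signs; sum ranks with positive sign and with negative sign.
W+ = 3.5 + 8 + 10 + 6 + 12 + 6 = 45.5
W- = 10 + 10 + 3.5 + 1.5 + 1.5 + 6 = 32.5
(Check: W+ + W- = 78 should equal n(n+1)/2 = 78.)
Step 4: Test statistic W = min(W+, W-) = 32.5.
Step 5: Ties in |d|, so use the tie-corrected normal approximation.
        E[W] = n(n+1)/4 = 12*13/4 = 39.
        Tie groups: |d|=1 (t=2), |d|=3 (t=2), |d|=4 (t=3), |d|=7 (t=3); sum(t^3 - t) = 60.
        Var[W] = n(n+1)(2n+1)/24 - sum(t^3-t)/48 = 3900/24 - 60/48 = 161.25.
        z = (W - E[W]) / sqrt(Var[W]) = (32.5 - 39) / 12.6984 = -0.5119.
        Two-sided p = 2*Phi(z) = 0.608739.
Step 6: alpha = 0.1. fail to reject H0.

W+ = 45.5, W- = 32.5, W = min = 32.5, p = 0.608739, fail to reject H0.


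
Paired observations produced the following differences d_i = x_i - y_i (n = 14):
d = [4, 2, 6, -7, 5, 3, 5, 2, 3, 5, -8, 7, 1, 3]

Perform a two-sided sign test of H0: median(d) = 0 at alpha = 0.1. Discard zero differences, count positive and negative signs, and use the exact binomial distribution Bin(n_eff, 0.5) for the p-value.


Step 1: Discard zero differences. Original n = 14; n_eff = number of nonzero differences = 14.
Nonzero differences (with sign): +4, +2, +6, -7, +5, +3, +5, +2, +3, +5, -8, +7, +1, +3
Step 2: Count signs: positive = 12, negative = 2.
Step 3: Under H0: P(positive) = 0.5, so the number of positives S ~ Bin(14, 0.5).
Step 4: Two-sided exact p-value = sum of Bin(14,0.5) probabilities at or below the observed probability = 0.012939.
Step 5: alpha = 0.1. reject H0.

n_eff = 14, pos = 12, neg = 2, p = 0.012939, reject H0.


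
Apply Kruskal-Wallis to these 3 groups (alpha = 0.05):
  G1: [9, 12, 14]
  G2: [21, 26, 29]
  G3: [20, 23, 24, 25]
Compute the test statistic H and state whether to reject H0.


Step 1: Combine all N = 10 observations and assign midranks.
sorted (value, group, rank): (9,G1,1), (12,G1,2), (14,G1,3), (20,G3,4), (21,G2,5), (23,G3,6), (24,G3,7), (25,G3,8), (26,G2,9), (29,G2,10)
Step 2: Sum ranks within each group.
R_1 = 6 (n_1 = 3)
R_2 = 24 (n_2 = 3)
R_3 = 25 (n_3 = 4)
Step 3: H = 12/(N(N+1)) * sum(R_i^2/n_i) - 3(N+1)
     = 12/(10*11) * (6^2/3 + 24^2/3 + 25^2/4) - 3*11
     = 0.109091 * 360.25 - 33
     = 6.300000.
Step 4: No ties, so H is used without correction.
Step 5: Under H0, H ~ chi^2(2); p-value = 0.042852.
Step 6: alpha = 0.05. reject H0.

H = 6.3000, df = 2, p = 0.042852, reject H0.


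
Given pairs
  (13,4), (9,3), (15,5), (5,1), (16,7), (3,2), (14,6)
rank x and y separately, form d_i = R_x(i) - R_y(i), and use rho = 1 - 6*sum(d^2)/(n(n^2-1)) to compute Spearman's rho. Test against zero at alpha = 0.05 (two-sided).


Step 1: Rank x and y separately (midranks; no ties here).
rank(x): 13->4, 9->3, 15->6, 5->2, 16->7, 3->1, 14->5
rank(y): 4->4, 3->3, 5->5, 1->1, 7->7, 2->2, 6->6
Step 2: d_i = R_x(i) - R_y(i); compute d_i^2.
  (4-4)^2=0, (3-3)^2=0, (6-5)^2=1, (2-1)^2=1, (7-7)^2=0, (1-2)^2=1, (5-6)^2=1
sum(d^2) = 4.
Step 3: rho = 1 - 6*4 / (7*(7^2 - 1)) = 1 - 24/336 = 0.928571.
Step 4: Under H0, t = rho * sqrt((n-2)/(1-rho^2)) = 5.5943 ~ t(5).
Step 5: Two-sided p-value from the t-distribution with 5 df = 0.002519.
Step 6: alpha = 0.05. reject H0.

rho = 0.9286, p = 0.002519, reject H0 at alpha = 0.05.


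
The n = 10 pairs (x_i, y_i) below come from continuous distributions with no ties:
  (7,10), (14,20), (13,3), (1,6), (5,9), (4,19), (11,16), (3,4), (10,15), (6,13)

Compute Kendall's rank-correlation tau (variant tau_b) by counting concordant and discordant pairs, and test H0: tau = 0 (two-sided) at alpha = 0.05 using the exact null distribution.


Step 1: Enumerate the 45 unordered pairs (i,j) with i<j and classify each by sign(x_j-x_i) * sign(y_j-y_i).
  (1,2):dx=+7,dy=+10->C; (1,3):dx=+6,dy=-7->D; (1,4):dx=-6,dy=-4->C; (1,5):dx=-2,dy=-1->C
  (1,6):dx=-3,dy=+9->D; (1,7):dx=+4,dy=+6->C; (1,8):dx=-4,dy=-6->C; (1,9):dx=+3,dy=+5->C
  (1,10):dx=-1,dy=+3->D; (2,3):dx=-1,dy=-17->C; (2,4):dx=-13,dy=-14->C; (2,5):dx=-9,dy=-11->C
  (2,6):dx=-10,dy=-1->C; (2,7):dx=-3,dy=-4->C; (2,8):dx=-11,dy=-16->C; (2,9):dx=-4,dy=-5->C
  (2,10):dx=-8,dy=-7->C; (3,4):dx=-12,dy=+3->D; (3,5):dx=-8,dy=+6->D; (3,6):dx=-9,dy=+16->D
  (3,7):dx=-2,dy=+13->D; (3,8):dx=-10,dy=+1->D; (3,9):dx=-3,dy=+12->D; (3,10):dx=-7,dy=+10->D
  (4,5):dx=+4,dy=+3->C; (4,6):dx=+3,dy=+13->C; (4,7):dx=+10,dy=+10->C; (4,8):dx=+2,dy=-2->D
  (4,9):dx=+9,dy=+9->C; (4,10):dx=+5,dy=+7->C; (5,6):dx=-1,dy=+10->D; (5,7):dx=+6,dy=+7->C
  (5,8):dx=-2,dy=-5->C; (5,9):dx=+5,dy=+6->C; (5,10):dx=+1,dy=+4->C; (6,7):dx=+7,dy=-3->D
  (6,8):dx=-1,dy=-15->C; (6,9):dx=+6,dy=-4->D; (6,10):dx=+2,dy=-6->D; (7,8):dx=-8,dy=-12->C
  (7,9):dx=-1,dy=-1->C; (7,10):dx=-5,dy=-3->C; (8,9):dx=+7,dy=+11->C; (8,10):dx=+3,dy=+9->C
  (9,10):dx=-4,dy=-2->C
Step 2: C = 30, D = 15, total pairs = 45.
Step 3: tau = (C - D)/(n(n-1)/2) = (30 - 15)/45 = 0.333333.
Step 4: Exact two-sided p-value (enumerate n! = 3628800 permutations of y under H0): p = 0.216373.
Step 5: alpha = 0.05. fail to reject H0.

tau_b = 0.3333 (C=30, D=15), p = 0.216373, fail to reject H0.


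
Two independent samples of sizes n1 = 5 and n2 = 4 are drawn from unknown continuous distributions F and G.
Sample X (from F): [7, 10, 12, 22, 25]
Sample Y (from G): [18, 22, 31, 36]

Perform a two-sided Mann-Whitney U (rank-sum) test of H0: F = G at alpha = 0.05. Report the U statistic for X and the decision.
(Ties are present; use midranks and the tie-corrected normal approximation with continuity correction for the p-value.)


Step 1: Combine and sort all 9 observations; assign midranks.
sorted (value, group): (7,X), (10,X), (12,X), (18,Y), (22,X), (22,Y), (25,X), (31,Y), (36,Y)
ranks: 7->1, 10->2, 12->3, 18->4, 22->5.5, 22->5.5, 25->7, 31->8, 36->9
Step 2: Rank sum for X: R1 = 1 + 2 + 3 + 5.5 + 7 = 18.5.
Step 3: U_X = R1 - n1(n1+1)/2 = 18.5 - 5*6/2 = 18.5 - 15 = 3.5.
       U_Y = n1*n2 - U_X = 20 - 3.5 = 16.5.
Step 4: Ties are present, so use the tie-corrected normal approximation (with continuity correction) for the p-value.
Step 5: p-value = 0.139983; compare to alpha = 0.05. fail to reject H0.

U_X = 3.5, p = 0.139983, fail to reject H0 at alpha = 0.05.


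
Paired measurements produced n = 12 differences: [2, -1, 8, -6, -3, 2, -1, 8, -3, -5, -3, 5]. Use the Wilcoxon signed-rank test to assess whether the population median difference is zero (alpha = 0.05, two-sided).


Step 1: Drop any zero differences (none here) and take |d_i|.
|d| = [2, 1, 8, 6, 3, 2, 1, 8, 3, 5, 3, 5]
Step 2: Midrank |d_i| (ties get averaged ranks).
ranks: |2|->3.5, |1|->1.5, |8|->11.5, |6|->10, |3|->6, |2|->3.5, |1|->1.5, |8|->11.5, |3|->6, |5|->8.5, |3|->6, |5|->8.5
Step 3: Attach original signs; sum ranks with positive sign and with negative sign.
W+ = 3.5 + 11.5 + 3.5 + 11.5 + 8.5 = 38.5
W- = 1.5 + 10 + 6 + 1.5 + 6 + 8.5 + 6 = 39.5
(Check: W+ + W- = 78 should equal n(n+1)/2 = 78.)
Step 4: Test statistic W = min(W+, W-) = 38.5.
Step 5: Ties in |d|, so use the tie-corrected normal approximation.
        E[W] = n(n+1)/4 = 12*13/4 = 39.
        Tie groups: |d|=1 (t=2), |d|=2 (t=2), |d|=3 (t=3), |d|=5 (t=2), |d|=8 (t=2); sum(t^3 - t) = 48.
        Var[W] = n(n+1)(2n+1)/24 - sum(t^3-t)/48 = 3900/24 - 48/48 = 161.5.
        z = (W - E[W]) / sqrt(Var[W]) = (38.5 - 39) / 12.7083 = -0.0393.
        Two-sided p = 2*Phi(z) = 0.968616.
Step 6: alpha = 0.05. fail to reject H0.

W+ = 38.5, W- = 39.5, W = min = 38.5, p = 0.968616, fail to reject H0.


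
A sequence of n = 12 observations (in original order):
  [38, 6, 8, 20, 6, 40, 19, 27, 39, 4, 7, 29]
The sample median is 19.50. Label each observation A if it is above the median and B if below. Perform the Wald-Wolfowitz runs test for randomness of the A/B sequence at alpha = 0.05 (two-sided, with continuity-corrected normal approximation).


Step 1: Compute median = 19.50; label A = above, B = below.
Labels in order: ABBABABAABBA  (n_A = 6, n_B = 6)
Step 2: Count runs R = 9.
Step 3: Under H0 (random ordering), E[R] = 2*n_A*n_B/(n_A+n_B) + 1 = 2*6*6/12 + 1 = 7.0000.
        Var[R] = 2*n_A*n_B*(2*n_A*n_B - n_A - n_B) / ((n_A+n_B)^2 * (n_A+n_B-1)) = 4320/1584 = 2.7273.
        SD[R] = 1.6514.
Step 4: Continuity-corrected z = (R - 0.5 - E[R]) / SD[R] = (9 - 0.5 - 7.0000) / 1.6514 = 0.9083.
Step 5: Two-sided p-value via normal approximation = 2*(1 - Phi(|z|)) = 0.363722.
Step 6: alpha = 0.05. fail to reject H0.

R = 9, z = 0.9083, p = 0.363722, fail to reject H0.


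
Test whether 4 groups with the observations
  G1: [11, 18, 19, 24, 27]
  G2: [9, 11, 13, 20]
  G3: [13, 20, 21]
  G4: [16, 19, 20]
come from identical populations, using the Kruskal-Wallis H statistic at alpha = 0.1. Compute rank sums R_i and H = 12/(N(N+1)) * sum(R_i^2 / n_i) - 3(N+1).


Step 1: Combine all N = 15 observations and assign midranks.
sorted (value, group, rank): (9,G2,1), (11,G1,2.5), (11,G2,2.5), (13,G2,4.5), (13,G3,4.5), (16,G4,6), (18,G1,7), (19,G1,8.5), (19,G4,8.5), (20,G2,11), (20,G3,11), (20,G4,11), (21,G3,13), (24,G1,14), (27,G1,15)
Step 2: Sum ranks within each group.
R_1 = 47 (n_1 = 5)
R_2 = 19 (n_2 = 4)
R_3 = 28.5 (n_3 = 3)
R_4 = 25.5 (n_4 = 3)
Step 3: H = 12/(N(N+1)) * sum(R_i^2/n_i) - 3(N+1)
     = 12/(15*16) * (47^2/5 + 19^2/4 + 28.5^2/3 + 25.5^2/3) - 3*16
     = 0.050000 * 1019.55 - 48
     = 2.977500.
Step 4: Ties present; correction factor C = 1 - 42/(15^3 - 15) = 0.987500. Corrected H = 2.977500 / 0.987500 = 3.015190.
Step 5: Under H0, H ~ chi^2(3); p-value = 0.389289.
Step 6: alpha = 0.1. fail to reject H0.

H = 3.0152, df = 3, p = 0.389289, fail to reject H0.


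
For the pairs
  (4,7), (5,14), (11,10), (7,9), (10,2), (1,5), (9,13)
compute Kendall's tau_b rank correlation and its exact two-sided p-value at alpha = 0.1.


Step 1: Enumerate the 21 unordered pairs (i,j) with i<j and classify each by sign(x_j-x_i) * sign(y_j-y_i).
  (1,2):dx=+1,dy=+7->C; (1,3):dx=+7,dy=+3->C; (1,4):dx=+3,dy=+2->C; (1,5):dx=+6,dy=-5->D
  (1,6):dx=-3,dy=-2->C; (1,7):dx=+5,dy=+6->C; (2,3):dx=+6,dy=-4->D; (2,4):dx=+2,dy=-5->D
  (2,5):dx=+5,dy=-12->D; (2,6):dx=-4,dy=-9->C; (2,7):dx=+4,dy=-1->D; (3,4):dx=-4,dy=-1->C
  (3,5):dx=-1,dy=-8->C; (3,6):dx=-10,dy=-5->C; (3,7):dx=-2,dy=+3->D; (4,5):dx=+3,dy=-7->D
  (4,6):dx=-6,dy=-4->C; (4,7):dx=+2,dy=+4->C; (5,6):dx=-9,dy=+3->D; (5,7):dx=-1,dy=+11->D
  (6,7):dx=+8,dy=+8->C
Step 2: C = 12, D = 9, total pairs = 21.
Step 3: tau = (C - D)/(n(n-1)/2) = (12 - 9)/21 = 0.142857.
Step 4: Exact two-sided p-value (enumerate n! = 5040 permutations of y under H0): p = 0.772619.
Step 5: alpha = 0.1. fail to reject H0.

tau_b = 0.1429 (C=12, D=9), p = 0.772619, fail to reject H0.


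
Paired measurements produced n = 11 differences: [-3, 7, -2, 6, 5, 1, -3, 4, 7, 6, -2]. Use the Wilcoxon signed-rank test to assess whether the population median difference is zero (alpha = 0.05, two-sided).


Step 1: Drop any zero differences (none here) and take |d_i|.
|d| = [3, 7, 2, 6, 5, 1, 3, 4, 7, 6, 2]
Step 2: Midrank |d_i| (ties get averaged ranks).
ranks: |3|->4.5, |7|->10.5, |2|->2.5, |6|->8.5, |5|->7, |1|->1, |3|->4.5, |4|->6, |7|->10.5, |6|->8.5, |2|->2.5
Step 3: Attach original signs; sum ranks with positive sign and with negative sign.
W+ = 10.5 + 8.5 + 7 + 1 + 6 + 10.5 + 8.5 = 52
W- = 4.5 + 2.5 + 4.5 + 2.5 = 14
(Check: W+ + W- = 66 should equal n(n+1)/2 = 66.)
Step 4: Test statistic W = min(W+, W-) = 14.
Step 5: Ties in |d|, so use the tie-corrected normal approximation.
        E[W] = n(n+1)/4 = 11*12/4 = 33.
        Tie groups: |d|=2 (t=2), |d|=3 (t=2), |d|=6 (t=2), |d|=7 (t=2); sum(t^3 - t) = 24.
        Var[W] = n(n+1)(2n+1)/24 - sum(t^3-t)/48 = 3036/24 - 24/48 = 126.
        z = (W - E[W]) / sqrt(Var[W]) = (14 - 33) / 11.2250 = -1.6927.
        Two-sided p = 2*Phi(z) = 0.090521.
Step 6: alpha = 0.05. fail to reject H0.

W+ = 52, W- = 14, W = min = 14, p = 0.090521, fail to reject H0.


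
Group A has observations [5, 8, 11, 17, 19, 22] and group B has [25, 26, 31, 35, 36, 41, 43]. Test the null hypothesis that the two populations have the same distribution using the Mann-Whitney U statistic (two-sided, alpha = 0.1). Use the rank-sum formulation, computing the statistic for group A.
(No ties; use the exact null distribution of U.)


Step 1: Combine and sort all 13 observations; assign midranks.
sorted (value, group): (5,X), (8,X), (11,X), (17,X), (19,X), (22,X), (25,Y), (26,Y), (31,Y), (35,Y), (36,Y), (41,Y), (43,Y)
ranks: 5->1, 8->2, 11->3, 17->4, 19->5, 22->6, 25->7, 26->8, 31->9, 35->10, 36->11, 41->12, 43->13
Step 2: Rank sum for X: R1 = 1 + 2 + 3 + 4 + 5 + 6 = 21.
Step 3: U_X = R1 - n1(n1+1)/2 = 21 - 6*7/2 = 21 - 21 = 0.
       U_Y = n1*n2 - U_X = 42 - 0 = 42.
Step 4: No ties, so the exact null distribution of U (based on enumerating the C(13,6) = 1716 equally likely rank assignments) gives the two-sided p-value.
Step 5: p-value = 0.001166; compare to alpha = 0.1. reject H0.

U_X = 0, p = 0.001166, reject H0 at alpha = 0.1.


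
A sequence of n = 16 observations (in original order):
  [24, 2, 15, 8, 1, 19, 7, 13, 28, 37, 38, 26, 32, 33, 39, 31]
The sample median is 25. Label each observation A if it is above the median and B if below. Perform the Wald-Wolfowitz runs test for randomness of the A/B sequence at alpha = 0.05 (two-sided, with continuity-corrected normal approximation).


Step 1: Compute median = 25; label A = above, B = below.
Labels in order: BBBBBBBBAAAAAAAA  (n_A = 8, n_B = 8)
Step 2: Count runs R = 2.
Step 3: Under H0 (random ordering), E[R] = 2*n_A*n_B/(n_A+n_B) + 1 = 2*8*8/16 + 1 = 9.0000.
        Var[R] = 2*n_A*n_B*(2*n_A*n_B - n_A - n_B) / ((n_A+n_B)^2 * (n_A+n_B-1)) = 14336/3840 = 3.7333.
        SD[R] = 1.9322.
Step 4: Continuity-corrected z = (R + 0.5 - E[R]) / SD[R] = (2 + 0.5 - 9.0000) / 1.9322 = -3.3641.
Step 5: Two-sided p-value via normal approximation = 2*(1 - Phi(|z|)) = 0.000768.
Step 6: alpha = 0.05. reject H0.

R = 2, z = -3.3641, p = 0.000768, reject H0.


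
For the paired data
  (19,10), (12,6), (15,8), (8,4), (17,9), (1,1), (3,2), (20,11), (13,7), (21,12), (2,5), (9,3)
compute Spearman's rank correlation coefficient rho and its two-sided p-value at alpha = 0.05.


Step 1: Rank x and y separately (midranks; no ties here).
rank(x): 19->10, 12->6, 15->8, 8->4, 17->9, 1->1, 3->3, 20->11, 13->7, 21->12, 2->2, 9->5
rank(y): 10->10, 6->6, 8->8, 4->4, 9->9, 1->1, 2->2, 11->11, 7->7, 12->12, 5->5, 3->3
Step 2: d_i = R_x(i) - R_y(i); compute d_i^2.
  (10-10)^2=0, (6-6)^2=0, (8-8)^2=0, (4-4)^2=0, (9-9)^2=0, (1-1)^2=0, (3-2)^2=1, (11-11)^2=0, (7-7)^2=0, (12-12)^2=0, (2-5)^2=9, (5-3)^2=4
sum(d^2) = 14.
Step 3: rho = 1 - 6*14 / (12*(12^2 - 1)) = 1 - 84/1716 = 0.951049.
Step 4: Under H0, t = rho * sqrt((n-2)/(1-rho^2)) = 9.7317 ~ t(10).
Step 5: Two-sided p-value from the t-distribution with 10 df = 0.000002.
Step 6: alpha = 0.05. reject H0.

rho = 0.9510, p = 0.000002, reject H0 at alpha = 0.05.


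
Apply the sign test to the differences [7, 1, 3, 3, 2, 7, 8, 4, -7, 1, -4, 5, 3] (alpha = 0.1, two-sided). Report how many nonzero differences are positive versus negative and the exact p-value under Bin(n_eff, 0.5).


Step 1: Discard zero differences. Original n = 13; n_eff = number of nonzero differences = 13.
Nonzero differences (with sign): +7, +1, +3, +3, +2, +7, +8, +4, -7, +1, -4, +5, +3
Step 2: Count signs: positive = 11, negative = 2.
Step 3: Under H0: P(positive) = 0.5, so the number of positives S ~ Bin(13, 0.5).
Step 4: Two-sided exact p-value = sum of Bin(13,0.5) probabilities at or below the observed probability = 0.022461.
Step 5: alpha = 0.1. reject H0.

n_eff = 13, pos = 11, neg = 2, p = 0.022461, reject H0.


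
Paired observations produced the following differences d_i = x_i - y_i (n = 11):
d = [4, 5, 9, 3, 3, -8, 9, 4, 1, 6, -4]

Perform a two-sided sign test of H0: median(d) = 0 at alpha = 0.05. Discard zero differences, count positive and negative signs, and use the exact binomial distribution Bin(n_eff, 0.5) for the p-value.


Step 1: Discard zero differences. Original n = 11; n_eff = number of nonzero differences = 11.
Nonzero differences (with sign): +4, +5, +9, +3, +3, -8, +9, +4, +1, +6, -4
Step 2: Count signs: positive = 9, negative = 2.
Step 3: Under H0: P(positive) = 0.5, so the number of positives S ~ Bin(11, 0.5).
Step 4: Two-sided exact p-value = sum of Bin(11,0.5) probabilities at or below the observed probability = 0.065430.
Step 5: alpha = 0.05. fail to reject H0.

n_eff = 11, pos = 9, neg = 2, p = 0.065430, fail to reject H0.


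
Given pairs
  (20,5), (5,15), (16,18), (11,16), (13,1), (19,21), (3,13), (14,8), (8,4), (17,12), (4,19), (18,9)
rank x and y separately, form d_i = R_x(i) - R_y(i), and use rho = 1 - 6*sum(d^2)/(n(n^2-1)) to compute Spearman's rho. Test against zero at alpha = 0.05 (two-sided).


Step 1: Rank x and y separately (midranks; no ties here).
rank(x): 20->12, 5->3, 16->8, 11->5, 13->6, 19->11, 3->1, 14->7, 8->4, 17->9, 4->2, 18->10
rank(y): 5->3, 15->8, 18->10, 16->9, 1->1, 21->12, 13->7, 8->4, 4->2, 12->6, 19->11, 9->5
Step 2: d_i = R_x(i) - R_y(i); compute d_i^2.
  (12-3)^2=81, (3-8)^2=25, (8-10)^2=4, (5-9)^2=16, (6-1)^2=25, (11-12)^2=1, (1-7)^2=36, (7-4)^2=9, (4-2)^2=4, (9-6)^2=9, (2-11)^2=81, (10-5)^2=25
sum(d^2) = 316.
Step 3: rho = 1 - 6*316 / (12*(12^2 - 1)) = 1 - 1896/1716 = -0.104895.
Step 4: Under H0, t = rho * sqrt((n-2)/(1-rho^2)) = -0.3335 ~ t(10).
Step 5: Two-sided p-value from the t-distribution with 10 df = 0.745609.
Step 6: alpha = 0.05. fail to reject H0.

rho = -0.1049, p = 0.745609, fail to reject H0 at alpha = 0.05.


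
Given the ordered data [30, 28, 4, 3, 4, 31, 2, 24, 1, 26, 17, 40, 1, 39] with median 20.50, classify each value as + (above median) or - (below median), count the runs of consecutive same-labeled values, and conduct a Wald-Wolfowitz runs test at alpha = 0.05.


Step 1: Compute median = 20.50; label A = above, B = below.
Labels in order: AABBBABABABABA  (n_A = 7, n_B = 7)
Step 2: Count runs R = 11.
Step 3: Under H0 (random ordering), E[R] = 2*n_A*n_B/(n_A+n_B) + 1 = 2*7*7/14 + 1 = 8.0000.
        Var[R] = 2*n_A*n_B*(2*n_A*n_B - n_A - n_B) / ((n_A+n_B)^2 * (n_A+n_B-1)) = 8232/2548 = 3.2308.
        SD[R] = 1.7974.
Step 4: Continuity-corrected z = (R - 0.5 - E[R]) / SD[R] = (11 - 0.5 - 8.0000) / 1.7974 = 1.3909.
Step 5: Two-sided p-value via normal approximation = 2*(1 - Phi(|z|)) = 0.164264.
Step 6: alpha = 0.05. fail to reject H0.

R = 11, z = 1.3909, p = 0.164264, fail to reject H0.


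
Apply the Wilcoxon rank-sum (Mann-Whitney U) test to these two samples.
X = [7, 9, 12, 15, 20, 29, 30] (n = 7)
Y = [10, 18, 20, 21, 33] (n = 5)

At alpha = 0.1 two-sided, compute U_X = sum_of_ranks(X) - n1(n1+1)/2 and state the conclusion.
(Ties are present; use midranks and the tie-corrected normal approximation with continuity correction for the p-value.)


Step 1: Combine and sort all 12 observations; assign midranks.
sorted (value, group): (7,X), (9,X), (10,Y), (12,X), (15,X), (18,Y), (20,X), (20,Y), (21,Y), (29,X), (30,X), (33,Y)
ranks: 7->1, 9->2, 10->3, 12->4, 15->5, 18->6, 20->7.5, 20->7.5, 21->9, 29->10, 30->11, 33->12
Step 2: Rank sum for X: R1 = 1 + 2 + 4 + 5 + 7.5 + 10 + 11 = 40.5.
Step 3: U_X = R1 - n1(n1+1)/2 = 40.5 - 7*8/2 = 40.5 - 28 = 12.5.
       U_Y = n1*n2 - U_X = 35 - 12.5 = 22.5.
Step 4: Ties are present, so use the tie-corrected normal approximation (with continuity correction) for the p-value.
Step 5: p-value = 0.464120; compare to alpha = 0.1. fail to reject H0.

U_X = 12.5, p = 0.464120, fail to reject H0 at alpha = 0.1.


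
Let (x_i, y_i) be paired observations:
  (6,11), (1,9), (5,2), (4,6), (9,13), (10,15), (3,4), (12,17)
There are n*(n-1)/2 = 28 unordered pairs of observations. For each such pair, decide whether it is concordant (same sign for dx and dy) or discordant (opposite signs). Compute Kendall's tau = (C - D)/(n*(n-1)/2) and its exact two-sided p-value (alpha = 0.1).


Step 1: Enumerate the 28 unordered pairs (i,j) with i<j and classify each by sign(x_j-x_i) * sign(y_j-y_i).
  (1,2):dx=-5,dy=-2->C; (1,3):dx=-1,dy=-9->C; (1,4):dx=-2,dy=-5->C; (1,5):dx=+3,dy=+2->C
  (1,6):dx=+4,dy=+4->C; (1,7):dx=-3,dy=-7->C; (1,8):dx=+6,dy=+6->C; (2,3):dx=+4,dy=-7->D
  (2,4):dx=+3,dy=-3->D; (2,5):dx=+8,dy=+4->C; (2,6):dx=+9,dy=+6->C; (2,7):dx=+2,dy=-5->D
  (2,8):dx=+11,dy=+8->C; (3,4):dx=-1,dy=+4->D; (3,5):dx=+4,dy=+11->C; (3,6):dx=+5,dy=+13->C
  (3,7):dx=-2,dy=+2->D; (3,8):dx=+7,dy=+15->C; (4,5):dx=+5,dy=+7->C; (4,6):dx=+6,dy=+9->C
  (4,7):dx=-1,dy=-2->C; (4,8):dx=+8,dy=+11->C; (5,6):dx=+1,dy=+2->C; (5,7):dx=-6,dy=-9->C
  (5,8):dx=+3,dy=+4->C; (6,7):dx=-7,dy=-11->C; (6,8):dx=+2,dy=+2->C; (7,8):dx=+9,dy=+13->C
Step 2: C = 23, D = 5, total pairs = 28.
Step 3: tau = (C - D)/(n(n-1)/2) = (23 - 5)/28 = 0.642857.
Step 4: Exact two-sided p-value (enumerate n! = 40320 permutations of y under H0): p = 0.031151.
Step 5: alpha = 0.1. reject H0.

tau_b = 0.6429 (C=23, D=5), p = 0.031151, reject H0.


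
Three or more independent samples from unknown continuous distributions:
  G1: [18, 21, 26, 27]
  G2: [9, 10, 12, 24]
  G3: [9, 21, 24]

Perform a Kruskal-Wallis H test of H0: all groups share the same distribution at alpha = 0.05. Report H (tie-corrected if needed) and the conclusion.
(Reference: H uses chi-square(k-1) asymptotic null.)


Step 1: Combine all N = 11 observations and assign midranks.
sorted (value, group, rank): (9,G2,1.5), (9,G3,1.5), (10,G2,3), (12,G2,4), (18,G1,5), (21,G1,6.5), (21,G3,6.5), (24,G2,8.5), (24,G3,8.5), (26,G1,10), (27,G1,11)
Step 2: Sum ranks within each group.
R_1 = 32.5 (n_1 = 4)
R_2 = 17 (n_2 = 4)
R_3 = 16.5 (n_3 = 3)
Step 3: H = 12/(N(N+1)) * sum(R_i^2/n_i) - 3(N+1)
     = 12/(11*12) * (32.5^2/4 + 17^2/4 + 16.5^2/3) - 3*12
     = 0.090909 * 427.062 - 36
     = 2.823864.
Step 4: Ties present; correction factor C = 1 - 18/(11^3 - 11) = 0.986364. Corrected H = 2.823864 / 0.986364 = 2.862903.
Step 5: Under H0, H ~ chi^2(2); p-value = 0.238962.
Step 6: alpha = 0.05. fail to reject H0.

H = 2.8629, df = 2, p = 0.238962, fail to reject H0.


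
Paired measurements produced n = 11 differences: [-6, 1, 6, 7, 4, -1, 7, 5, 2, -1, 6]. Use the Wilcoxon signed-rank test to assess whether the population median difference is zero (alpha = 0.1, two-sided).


Step 1: Drop any zero differences (none here) and take |d_i|.
|d| = [6, 1, 6, 7, 4, 1, 7, 5, 2, 1, 6]
Step 2: Midrank |d_i| (ties get averaged ranks).
ranks: |6|->8, |1|->2, |6|->8, |7|->10.5, |4|->5, |1|->2, |7|->10.5, |5|->6, |2|->4, |1|->2, |6|->8
Step 3: Attach original signs; sum ranks with positive sign and with negative sign.
W+ = 2 + 8 + 10.5 + 5 + 10.5 + 6 + 4 + 8 = 54
W- = 8 + 2 + 2 = 12
(Check: W+ + W- = 66 should equal n(n+1)/2 = 66.)
Step 4: Test statistic W = min(W+, W-) = 12.
Step 5: Ties in |d|, so use the tie-corrected normal approximation.
        E[W] = n(n+1)/4 = 11*12/4 = 33.
        Tie groups: |d|=1 (t=3), |d|=6 (t=3), |d|=7 (t=2); sum(t^3 - t) = 54.
        Var[W] = n(n+1)(2n+1)/24 - sum(t^3-t)/48 = 3036/24 - 54/48 = 125.375.
        z = (W - E[W]) / sqrt(Var[W]) = (12 - 33) / 11.1971 = -1.8755.
        Two-sided p = 2*Phi(z) = 0.060726.
Step 6: alpha = 0.1. reject H0.

W+ = 54, W- = 12, W = min = 12, p = 0.060726, reject H0.


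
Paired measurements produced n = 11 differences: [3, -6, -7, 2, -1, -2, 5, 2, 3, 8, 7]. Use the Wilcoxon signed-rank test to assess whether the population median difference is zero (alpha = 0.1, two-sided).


Step 1: Drop any zero differences (none here) and take |d_i|.
|d| = [3, 6, 7, 2, 1, 2, 5, 2, 3, 8, 7]
Step 2: Midrank |d_i| (ties get averaged ranks).
ranks: |3|->5.5, |6|->8, |7|->9.5, |2|->3, |1|->1, |2|->3, |5|->7, |2|->3, |3|->5.5, |8|->11, |7|->9.5
Step 3: Attach original signs; sum ranks with positive sign and with negative sign.
W+ = 5.5 + 3 + 7 + 3 + 5.5 + 11 + 9.5 = 44.5
W- = 8 + 9.5 + 1 + 3 = 21.5
(Check: W+ + W- = 66 should equal n(n+1)/2 = 66.)
Step 4: Test statistic W = min(W+, W-) = 21.5.
Step 5: Ties in |d|, so use the tie-corrected normal approximation.
        E[W] = n(n+1)/4 = 11*12/4 = 33.
        Tie groups: |d|=2 (t=3), |d|=3 (t=2), |d|=7 (t=2); sum(t^3 - t) = 36.
        Var[W] = n(n+1)(2n+1)/24 - sum(t^3-t)/48 = 3036/24 - 36/48 = 125.75.
        z = (W - E[W]) / sqrt(Var[W]) = (21.5 - 33) / 11.2138 = -1.0255.
        Two-sided p = 2*Phi(z) = 0.305118.
Step 6: alpha = 0.1. fail to reject H0.

W+ = 44.5, W- = 21.5, W = min = 21.5, p = 0.305118, fail to reject H0.


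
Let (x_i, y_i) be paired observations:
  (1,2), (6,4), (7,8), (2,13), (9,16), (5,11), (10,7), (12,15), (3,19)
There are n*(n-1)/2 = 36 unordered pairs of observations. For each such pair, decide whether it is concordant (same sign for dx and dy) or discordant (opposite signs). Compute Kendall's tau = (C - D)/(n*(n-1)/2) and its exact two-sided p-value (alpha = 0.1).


Step 1: Enumerate the 36 unordered pairs (i,j) with i<j and classify each by sign(x_j-x_i) * sign(y_j-y_i).
  (1,2):dx=+5,dy=+2->C; (1,3):dx=+6,dy=+6->C; (1,4):dx=+1,dy=+11->C; (1,5):dx=+8,dy=+14->C
  (1,6):dx=+4,dy=+9->C; (1,7):dx=+9,dy=+5->C; (1,8):dx=+11,dy=+13->C; (1,9):dx=+2,dy=+17->C
  (2,3):dx=+1,dy=+4->C; (2,4):dx=-4,dy=+9->D; (2,5):dx=+3,dy=+12->C; (2,6):dx=-1,dy=+7->D
  (2,7):dx=+4,dy=+3->C; (2,8):dx=+6,dy=+11->C; (2,9):dx=-3,dy=+15->D; (3,4):dx=-5,dy=+5->D
  (3,5):dx=+2,dy=+8->C; (3,6):dx=-2,dy=+3->D; (3,7):dx=+3,dy=-1->D; (3,8):dx=+5,dy=+7->C
  (3,9):dx=-4,dy=+11->D; (4,5):dx=+7,dy=+3->C; (4,6):dx=+3,dy=-2->D; (4,7):dx=+8,dy=-6->D
  (4,8):dx=+10,dy=+2->C; (4,9):dx=+1,dy=+6->C; (5,6):dx=-4,dy=-5->C; (5,7):dx=+1,dy=-9->D
  (5,8):dx=+3,dy=-1->D; (5,9):dx=-6,dy=+3->D; (6,7):dx=+5,dy=-4->D; (6,8):dx=+7,dy=+4->C
  (6,9):dx=-2,dy=+8->D; (7,8):dx=+2,dy=+8->C; (7,9):dx=-7,dy=+12->D; (8,9):dx=-9,dy=+4->D
Step 2: C = 20, D = 16, total pairs = 36.
Step 3: tau = (C - D)/(n(n-1)/2) = (20 - 16)/36 = 0.111111.
Step 4: Exact two-sided p-value (enumerate n! = 362880 permutations of y under H0): p = 0.761414.
Step 5: alpha = 0.1. fail to reject H0.

tau_b = 0.1111 (C=20, D=16), p = 0.761414, fail to reject H0.


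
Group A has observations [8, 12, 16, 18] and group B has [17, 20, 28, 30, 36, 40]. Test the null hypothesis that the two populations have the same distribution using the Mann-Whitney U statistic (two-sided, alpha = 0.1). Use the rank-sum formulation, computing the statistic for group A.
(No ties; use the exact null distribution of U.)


Step 1: Combine and sort all 10 observations; assign midranks.
sorted (value, group): (8,X), (12,X), (16,X), (17,Y), (18,X), (20,Y), (28,Y), (30,Y), (36,Y), (40,Y)
ranks: 8->1, 12->2, 16->3, 17->4, 18->5, 20->6, 28->7, 30->8, 36->9, 40->10
Step 2: Rank sum for X: R1 = 1 + 2 + 3 + 5 = 11.
Step 3: U_X = R1 - n1(n1+1)/2 = 11 - 4*5/2 = 11 - 10 = 1.
       U_Y = n1*n2 - U_X = 24 - 1 = 23.
Step 4: No ties, so the exact null distribution of U (based on enumerating the C(10,4) = 210 equally likely rank assignments) gives the two-sided p-value.
Step 5: p-value = 0.019048; compare to alpha = 0.1. reject H0.

U_X = 1, p = 0.019048, reject H0 at alpha = 0.1.


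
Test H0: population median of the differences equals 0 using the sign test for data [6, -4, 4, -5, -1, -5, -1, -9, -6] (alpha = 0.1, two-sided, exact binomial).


Step 1: Discard zero differences. Original n = 9; n_eff = number of nonzero differences = 9.
Nonzero differences (with sign): +6, -4, +4, -5, -1, -5, -1, -9, -6
Step 2: Count signs: positive = 2, negative = 7.
Step 3: Under H0: P(positive) = 0.5, so the number of positives S ~ Bin(9, 0.5).
Step 4: Two-sided exact p-value = sum of Bin(9,0.5) probabilities at or below the observed probability = 0.179688.
Step 5: alpha = 0.1. fail to reject H0.

n_eff = 9, pos = 2, neg = 7, p = 0.179688, fail to reject H0.


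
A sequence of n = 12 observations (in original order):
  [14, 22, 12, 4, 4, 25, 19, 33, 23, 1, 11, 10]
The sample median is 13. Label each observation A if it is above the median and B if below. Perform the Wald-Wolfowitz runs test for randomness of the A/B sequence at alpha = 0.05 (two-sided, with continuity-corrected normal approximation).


Step 1: Compute median = 13; label A = above, B = below.
Labels in order: AABBBAAAABBB  (n_A = 6, n_B = 6)
Step 2: Count runs R = 4.
Step 3: Under H0 (random ordering), E[R] = 2*n_A*n_B/(n_A+n_B) + 1 = 2*6*6/12 + 1 = 7.0000.
        Var[R] = 2*n_A*n_B*(2*n_A*n_B - n_A - n_B) / ((n_A+n_B)^2 * (n_A+n_B-1)) = 4320/1584 = 2.7273.
        SD[R] = 1.6514.
Step 4: Continuity-corrected z = (R + 0.5 - E[R]) / SD[R] = (4 + 0.5 - 7.0000) / 1.6514 = -1.5138.
Step 5: Two-sided p-value via normal approximation = 2*(1 - Phi(|z|)) = 0.130070.
Step 6: alpha = 0.05. fail to reject H0.

R = 4, z = -1.5138, p = 0.130070, fail to reject H0.


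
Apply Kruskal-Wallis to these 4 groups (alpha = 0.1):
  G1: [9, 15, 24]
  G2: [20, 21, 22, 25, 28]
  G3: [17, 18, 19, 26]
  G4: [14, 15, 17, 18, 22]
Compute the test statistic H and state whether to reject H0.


Step 1: Combine all N = 17 observations and assign midranks.
sorted (value, group, rank): (9,G1,1), (14,G4,2), (15,G1,3.5), (15,G4,3.5), (17,G3,5.5), (17,G4,5.5), (18,G3,7.5), (18,G4,7.5), (19,G3,9), (20,G2,10), (21,G2,11), (22,G2,12.5), (22,G4,12.5), (24,G1,14), (25,G2,15), (26,G3,16), (28,G2,17)
Step 2: Sum ranks within each group.
R_1 = 18.5 (n_1 = 3)
R_2 = 65.5 (n_2 = 5)
R_3 = 38 (n_3 = 4)
R_4 = 31 (n_4 = 5)
Step 3: H = 12/(N(N+1)) * sum(R_i^2/n_i) - 3(N+1)
     = 12/(17*18) * (18.5^2/3 + 65.5^2/5 + 38^2/4 + 31^2/5) - 3*18
     = 0.039216 * 1525.33 - 54
     = 5.816993.
Step 4: Ties present; correction factor C = 1 - 24/(17^3 - 17) = 0.995098. Corrected H = 5.816993 / 0.995098 = 5.845649.
Step 5: Under H0, H ~ chi^2(3); p-value = 0.119366.
Step 6: alpha = 0.1. fail to reject H0.

H = 5.8456, df = 3, p = 0.119366, fail to reject H0.


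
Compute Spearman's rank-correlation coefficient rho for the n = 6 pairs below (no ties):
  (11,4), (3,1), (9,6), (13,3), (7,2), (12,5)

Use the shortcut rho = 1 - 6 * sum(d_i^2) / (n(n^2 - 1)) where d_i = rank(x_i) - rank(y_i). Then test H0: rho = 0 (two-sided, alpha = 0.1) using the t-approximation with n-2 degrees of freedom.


Step 1: Rank x and y separately (midranks; no ties here).
rank(x): 11->4, 3->1, 9->3, 13->6, 7->2, 12->5
rank(y): 4->4, 1->1, 6->6, 3->3, 2->2, 5->5
Step 2: d_i = R_x(i) - R_y(i); compute d_i^2.
  (4-4)^2=0, (1-1)^2=0, (3-6)^2=9, (6-3)^2=9, (2-2)^2=0, (5-5)^2=0
sum(d^2) = 18.
Step 3: rho = 1 - 6*18 / (6*(6^2 - 1)) = 1 - 108/210 = 0.485714.
Step 4: Under H0, t = rho * sqrt((n-2)/(1-rho^2)) = 1.1113 ~ t(4).
Step 5: Two-sided p-value from the t-distribution with 4 df = 0.328723.
Step 6: alpha = 0.1. fail to reject H0.

rho = 0.4857, p = 0.328723, fail to reject H0 at alpha = 0.1.


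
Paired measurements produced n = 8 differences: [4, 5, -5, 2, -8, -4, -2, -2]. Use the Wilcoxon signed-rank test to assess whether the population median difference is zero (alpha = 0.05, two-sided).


Step 1: Drop any zero differences (none here) and take |d_i|.
|d| = [4, 5, 5, 2, 8, 4, 2, 2]
Step 2: Midrank |d_i| (ties get averaged ranks).
ranks: |4|->4.5, |5|->6.5, |5|->6.5, |2|->2, |8|->8, |4|->4.5, |2|->2, |2|->2
Step 3: Attach original signs; sum ranks with positive sign and with negative sign.
W+ = 4.5 + 6.5 + 2 = 13
W- = 6.5 + 8 + 4.5 + 2 + 2 = 23
(Check: W+ + W- = 36 should equal n(n+1)/2 = 36.)
Step 4: Test statistic W = min(W+, W-) = 13.
Step 5: Ties in |d|, so use the tie-corrected normal approximation.
        E[W] = n(n+1)/4 = 8*9/4 = 18.
        Tie groups: |d|=2 (t=3), |d|=4 (t=2), |d|=5 (t=2); sum(t^3 - t) = 36.
        Var[W] = n(n+1)(2n+1)/24 - sum(t^3-t)/48 = 1224/24 - 36/48 = 50.25.
        z = (W - E[W]) / sqrt(Var[W]) = (13 - 18) / 7.0887 = -0.7053.
        Two-sided p = 2*Phi(z) = 0.480595.
Step 6: alpha = 0.05. fail to reject H0.

W+ = 13, W- = 23, W = min = 13, p = 0.480595, fail to reject H0.


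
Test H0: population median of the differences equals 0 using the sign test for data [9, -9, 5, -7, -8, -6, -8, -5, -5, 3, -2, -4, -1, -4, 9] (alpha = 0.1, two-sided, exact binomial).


Step 1: Discard zero differences. Original n = 15; n_eff = number of nonzero differences = 15.
Nonzero differences (with sign): +9, -9, +5, -7, -8, -6, -8, -5, -5, +3, -2, -4, -1, -4, +9
Step 2: Count signs: positive = 4, negative = 11.
Step 3: Under H0: P(positive) = 0.5, so the number of positives S ~ Bin(15, 0.5).
Step 4: Two-sided exact p-value = sum of Bin(15,0.5) probabilities at or below the observed probability = 0.118469.
Step 5: alpha = 0.1. fail to reject H0.

n_eff = 15, pos = 4, neg = 11, p = 0.118469, fail to reject H0.


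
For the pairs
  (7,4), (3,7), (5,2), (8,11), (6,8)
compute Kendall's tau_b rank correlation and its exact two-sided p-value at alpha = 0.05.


Step 1: Enumerate the 10 unordered pairs (i,j) with i<j and classify each by sign(x_j-x_i) * sign(y_j-y_i).
  (1,2):dx=-4,dy=+3->D; (1,3):dx=-2,dy=-2->C; (1,4):dx=+1,dy=+7->C; (1,5):dx=-1,dy=+4->D
  (2,3):dx=+2,dy=-5->D; (2,4):dx=+5,dy=+4->C; (2,5):dx=+3,dy=+1->C; (3,4):dx=+3,dy=+9->C
  (3,5):dx=+1,dy=+6->C; (4,5):dx=-2,dy=-3->C
Step 2: C = 7, D = 3, total pairs = 10.
Step 3: tau = (C - D)/(n(n-1)/2) = (7 - 3)/10 = 0.400000.
Step 4: Exact two-sided p-value (enumerate n! = 120 permutations of y under H0): p = 0.483333.
Step 5: alpha = 0.05. fail to reject H0.

tau_b = 0.4000 (C=7, D=3), p = 0.483333, fail to reject H0.


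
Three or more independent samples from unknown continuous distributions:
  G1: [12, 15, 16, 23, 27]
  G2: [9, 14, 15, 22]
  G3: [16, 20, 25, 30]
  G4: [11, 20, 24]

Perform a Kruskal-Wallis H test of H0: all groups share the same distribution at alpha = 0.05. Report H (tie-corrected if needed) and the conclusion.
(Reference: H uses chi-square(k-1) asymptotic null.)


Step 1: Combine all N = 16 observations and assign midranks.
sorted (value, group, rank): (9,G2,1), (11,G4,2), (12,G1,3), (14,G2,4), (15,G1,5.5), (15,G2,5.5), (16,G1,7.5), (16,G3,7.5), (20,G3,9.5), (20,G4,9.5), (22,G2,11), (23,G1,12), (24,G4,13), (25,G3,14), (27,G1,15), (30,G3,16)
Step 2: Sum ranks within each group.
R_1 = 43 (n_1 = 5)
R_2 = 21.5 (n_2 = 4)
R_3 = 47 (n_3 = 4)
R_4 = 24.5 (n_4 = 3)
Step 3: H = 12/(N(N+1)) * sum(R_i^2/n_i) - 3(N+1)
     = 12/(16*17) * (43^2/5 + 21.5^2/4 + 47^2/4 + 24.5^2/3) - 3*17
     = 0.044118 * 1237.7 - 51
     = 3.604228.
Step 4: Ties present; correction factor C = 1 - 18/(16^3 - 16) = 0.995588. Corrected H = 3.604228 / 0.995588 = 3.620199.
Step 5: Under H0, H ~ chi^2(3); p-value = 0.305504.
Step 6: alpha = 0.05. fail to reject H0.

H = 3.6202, df = 3, p = 0.305504, fail to reject H0.
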